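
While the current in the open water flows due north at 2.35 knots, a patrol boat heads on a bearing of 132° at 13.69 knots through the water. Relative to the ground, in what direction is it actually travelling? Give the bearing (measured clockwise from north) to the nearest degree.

Taking east as x and north as y: velocity relative to the water = (10.174, -9.160) knots; the water relative to ground = (0.000, 2.350) knots.
Velocity relative to ground = (10.174, -9.160) + (0.000, 2.350) = (10.174, -6.810) knots.
Bearing = atan2(10.17, -6.81) = 123.80° clockwise from north.

124°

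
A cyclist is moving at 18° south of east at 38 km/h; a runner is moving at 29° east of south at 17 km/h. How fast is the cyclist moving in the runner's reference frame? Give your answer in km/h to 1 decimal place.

Taking east as x and north as y: cyclist velocity = (36.140, -11.743) km/h; runner velocity = (8.242, -14.869) km/h.
Velocity of cyclist relative to runner = (36.140, -11.743) − (8.242, -14.869) = (27.898, 3.126) km/h.
Magnitude = |(27.898, 3.126)| = 28.073 km/h.

28.1 km/h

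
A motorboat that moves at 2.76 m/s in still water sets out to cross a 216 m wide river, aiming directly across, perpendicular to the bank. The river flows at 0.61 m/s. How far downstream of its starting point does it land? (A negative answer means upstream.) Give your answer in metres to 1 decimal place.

Perpendicular speed = 2.760 m/s; crossing time = 216 / 2.760 = 78.261 s.
Net downstream speed = 0.610 m/s.
Drift = 0.610 × 78.261 = 47.739 m (downstream).

47.7 m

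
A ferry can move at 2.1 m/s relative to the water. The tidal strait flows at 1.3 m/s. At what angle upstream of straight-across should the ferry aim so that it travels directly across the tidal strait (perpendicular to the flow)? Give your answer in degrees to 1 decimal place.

38.2°

To cancel the current, the upstream component of the ferry's velocity must equal the flow: 2.1 sin θ = 1.3.
sin θ = 1.3 / 2.1 = 0.6190.
θ = arcsin(0.6190) = 38.247°.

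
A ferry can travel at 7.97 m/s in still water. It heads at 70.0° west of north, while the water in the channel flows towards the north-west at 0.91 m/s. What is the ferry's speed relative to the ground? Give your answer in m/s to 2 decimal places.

8.80 m/s

Taking east as x and north as y: velocity relative to the water = (-7.489, 2.726) m/s; the water relative to ground = (-0.643, 0.643) m/s.
Velocity relative to ground = (-7.489, 2.726) + (-0.643, 0.643) = (-8.133, 3.369) m/s.
Speed = |(-8.133, 3.369)| = 8.803 m/s.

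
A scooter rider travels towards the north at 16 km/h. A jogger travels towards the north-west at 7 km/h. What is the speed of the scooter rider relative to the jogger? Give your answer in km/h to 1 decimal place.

Taking east as x and north as y: scooter rider velocity = (0.000, 16.000) km/h; jogger velocity = (-4.950, 4.950) km/h.
Velocity of scooter rider relative to jogger = (0.000, 16.000) − (-4.950, 4.950) = (4.950, 11.050) km/h.
Magnitude = |(4.950, 11.050)| = 12.108 km/h.

12.1 km/h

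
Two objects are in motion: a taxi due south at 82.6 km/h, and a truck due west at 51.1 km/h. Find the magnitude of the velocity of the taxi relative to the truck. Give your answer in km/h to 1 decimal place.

Taking east as x and north as y: taxi velocity = (0.000, -82.600) km/h; truck velocity = (-51.100, 0.000) km/h.
Velocity of taxi relative to truck = (0.000, -82.600) − (-51.100, 0.000) = (51.100, -82.600) km/h.
Magnitude = |(51.100, -82.600)| = 97.129 km/h.

97.1 km/h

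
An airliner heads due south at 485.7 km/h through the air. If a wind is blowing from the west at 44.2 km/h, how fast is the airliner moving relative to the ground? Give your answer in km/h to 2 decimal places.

487.71 km/h

Taking east as x and north as y: velocity relative to the air = (0.000, -485.700) km/h; the air relative to ground = (44.200, 0.000) km/h.
Velocity relative to ground = (0.000, -485.700) + (44.200, 0.000) = (44.200, -485.700) km/h.
Speed = |(44.200, -485.700)| = 487.707 km/h.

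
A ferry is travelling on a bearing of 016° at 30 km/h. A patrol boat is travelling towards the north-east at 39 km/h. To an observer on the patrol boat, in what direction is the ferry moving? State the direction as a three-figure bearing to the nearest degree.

274°

Taking east as x and north as y: ferry velocity = (8.269, 28.838) km/h; patrol boat velocity = (27.577, 27.577) km/h.
Velocity of ferry relative to patrol boat = (8.269, 28.838) − (27.577, 27.577) = (-19.308, 1.261) km/h.
Bearing = atan2(-19.31, 1.26) = 273.74° clockwise from north.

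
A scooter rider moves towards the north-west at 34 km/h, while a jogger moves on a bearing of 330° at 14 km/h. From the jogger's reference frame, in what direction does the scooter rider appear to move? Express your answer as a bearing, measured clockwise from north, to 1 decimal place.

305.0°

Taking east as x and north as y: scooter rider velocity = (-24.042, 24.042) km/h; jogger velocity = (-7.000, 12.124) km/h.
Velocity of scooter rider relative to jogger = (-24.042, 24.042) − (-7.000, 12.124) = (-17.042, 11.917) km/h.
Bearing = atan2(-17.04, 11.92) = 304.97° clockwise from north.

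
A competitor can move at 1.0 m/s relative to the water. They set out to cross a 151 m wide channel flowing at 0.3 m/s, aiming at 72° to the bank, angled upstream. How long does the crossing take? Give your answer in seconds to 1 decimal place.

158.8 s

The component of the competitor's velocity perpendicular to the bank is 1.0 × sin 72° = 0.951 m/s.
The flow acts along the bank and has no component across it.
Time = 151 / 0.951 = 158.771 s.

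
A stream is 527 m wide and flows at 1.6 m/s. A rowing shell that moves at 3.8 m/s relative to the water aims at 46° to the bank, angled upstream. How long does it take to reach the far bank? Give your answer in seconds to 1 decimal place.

192.8 s

The component of the rowing shell's velocity perpendicular to the bank is 3.8 × sin 46° = 2.733 m/s.
The current is parallel to the bank, so it does not affect the crossing time.
Time = 527 / 2.733 = 192.794 s.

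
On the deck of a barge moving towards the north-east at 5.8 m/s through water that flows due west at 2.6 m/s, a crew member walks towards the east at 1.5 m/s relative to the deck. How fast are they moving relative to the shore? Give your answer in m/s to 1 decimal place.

5.1 m/s

In east/north components (m/s): crew member relative to barge = (1.500, 0.000); barge relative to water = (4.101, 4.101); water relative to ground = (-2.600, 0.000).
Sum = (3.001, 4.101) m/s.
Speed = |(3.001, 4.101)| = 5.082 m/s.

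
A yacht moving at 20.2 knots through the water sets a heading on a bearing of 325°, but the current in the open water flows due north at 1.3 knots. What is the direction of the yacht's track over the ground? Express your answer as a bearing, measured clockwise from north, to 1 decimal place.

327.0°

Taking east as x and north as y: velocity relative to the water = (-11.586, 16.547) knots; the water relative to ground = (0.000, 1.300) knots.
Velocity relative to ground = (-11.586, 16.547) + (0.000, 1.300) = (-11.586, 17.847) knots.
Bearing = atan2(-11.59, 17.85) = 327.01° clockwise from north.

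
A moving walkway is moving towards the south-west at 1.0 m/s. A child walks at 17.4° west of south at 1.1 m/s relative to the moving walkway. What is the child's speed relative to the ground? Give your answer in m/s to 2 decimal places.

2.04 m/s

Taking east as x and north as y: moving walkway velocity = (-0.707, -0.707) m/s; child velocity relative to moving walkway = (-0.329, -1.050) m/s.
Velocity relative to ground = (-0.707, -0.707) + (-0.329, -1.050) = (-1.036, -1.757) m/s.
Speed = |(-1.036, -1.757)| = 2.040 m/s.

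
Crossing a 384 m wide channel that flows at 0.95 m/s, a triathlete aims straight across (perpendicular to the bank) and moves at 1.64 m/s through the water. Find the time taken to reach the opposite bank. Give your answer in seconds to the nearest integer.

234 s

The component of the triathlete's velocity perpendicular to the bank is 1.64 m/s.
The current is parallel to the bank, so it does not affect the crossing time.
Time = 384 / 1.640 = 234.146 s.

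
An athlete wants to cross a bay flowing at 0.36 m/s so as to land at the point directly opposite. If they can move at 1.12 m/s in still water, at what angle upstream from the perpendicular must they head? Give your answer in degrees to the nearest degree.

To cancel the current, the upstream component of the athlete's velocity must equal the flow: 1.12 sin θ = 0.36.
sin θ = 0.36 / 1.12 = 0.3214.
θ = arcsin(0.3214) = 18.749°.

19°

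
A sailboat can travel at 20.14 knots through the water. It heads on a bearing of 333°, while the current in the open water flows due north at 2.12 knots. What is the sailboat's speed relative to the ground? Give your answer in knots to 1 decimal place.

22.0 knots

Taking east as x and north as y: velocity relative to the water = (-9.143, 17.945) knots; the water relative to ground = (0.000, 2.120) knots.
Velocity relative to ground = (-9.143, 17.945) + (0.000, 2.120) = (-9.143, 20.065) knots.
Speed = |(-9.143, 20.065)| = 22.050 knots.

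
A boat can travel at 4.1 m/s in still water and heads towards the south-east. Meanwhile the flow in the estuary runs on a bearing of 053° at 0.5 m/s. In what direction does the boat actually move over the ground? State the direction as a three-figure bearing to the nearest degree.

128°

Taking east as x and north as y: velocity relative to the water = (2.899, -2.899) m/s; the water relative to ground = (0.399, 0.301) m/s.
Velocity relative to ground = (2.899, -2.899) + (0.399, 0.301) = (3.298, -2.598) m/s.
Bearing = atan2(3.30, -2.60) = 128.23° clockwise from north.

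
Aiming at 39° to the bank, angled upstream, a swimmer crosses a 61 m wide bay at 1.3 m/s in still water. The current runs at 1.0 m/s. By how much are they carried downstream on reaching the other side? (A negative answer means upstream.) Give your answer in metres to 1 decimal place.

-0.8 m

Perpendicular speed = 0.818 m/s; crossing time = 61 / 0.818 = 74.562 s.
Net downstream speed = -0.010 m/s.
Drift = -0.010 × 74.562 = -0.767 m (upstream).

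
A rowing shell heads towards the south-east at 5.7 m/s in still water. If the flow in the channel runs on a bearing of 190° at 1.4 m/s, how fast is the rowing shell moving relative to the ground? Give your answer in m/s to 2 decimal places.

Taking east as x and north as y: velocity relative to the water = (4.031, -4.031) m/s; the water relative to ground = (-0.243, -1.379) m/s.
Velocity relative to ground = (4.031, -4.031) + (-0.243, -1.379) = (3.787, -5.409) m/s.
Speed = |(3.787, -5.409)| = 6.603 m/s.

6.60 m/s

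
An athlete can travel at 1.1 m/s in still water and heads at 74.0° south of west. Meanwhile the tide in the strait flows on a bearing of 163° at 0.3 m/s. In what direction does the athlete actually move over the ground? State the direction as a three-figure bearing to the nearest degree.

189°

Taking east as x and north as y: velocity relative to the water = (-0.303, -1.057) m/s; the water relative to ground = (0.088, -0.287) m/s.
Velocity relative to ground = (-0.303, -1.057) + (0.088, -0.287) = (-0.215, -1.344) m/s.
Bearing = atan2(-0.22, -1.34) = 189.11° clockwise from north.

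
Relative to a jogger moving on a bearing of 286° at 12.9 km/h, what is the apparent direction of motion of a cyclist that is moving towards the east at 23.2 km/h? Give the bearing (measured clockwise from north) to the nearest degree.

Taking east as x and north as y: cyclist velocity = (23.200, 0.000) km/h; jogger velocity = (-12.400, 3.556) km/h.
Velocity of cyclist relative to jogger = (23.200, 0.000) − (-12.400, 3.556) = (35.600, -3.556) km/h.
Bearing = atan2(35.60, -3.56) = 95.70° clockwise from north.

096°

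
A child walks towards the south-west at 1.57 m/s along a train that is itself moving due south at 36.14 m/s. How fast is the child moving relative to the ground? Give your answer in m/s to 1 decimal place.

Taking east as x and north as y: train velocity = (0.000, -36.140) m/s; child velocity relative to train = (-1.110, -1.110) m/s.
Velocity relative to ground = (0.000, -36.140) + (-1.110, -1.110) = (-1.110, -37.250) m/s.
Speed = |(-1.110, -37.250)| = 37.267 m/s.

37.3 m/s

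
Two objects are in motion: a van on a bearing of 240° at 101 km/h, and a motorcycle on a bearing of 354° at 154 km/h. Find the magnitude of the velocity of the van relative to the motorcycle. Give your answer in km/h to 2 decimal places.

215.80 km/h

Taking east as x and north as y: van velocity = (-87.469, -50.500) km/h; motorcycle velocity = (-16.097, 153.156) km/h.
Velocity of van relative to motorcycle = (-87.469, -50.500) − (-16.097, 153.156) = (-71.371, -203.656) km/h.
Magnitude = |(-71.371, -203.656)| = 215.800 km/h.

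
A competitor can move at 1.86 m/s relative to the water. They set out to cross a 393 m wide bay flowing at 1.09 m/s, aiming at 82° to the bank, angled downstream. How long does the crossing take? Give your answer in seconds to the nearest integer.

213 s

The component of the competitor's velocity perpendicular to the bank is 1.86 × sin 82° = 1.842 m/s.
The flow acts along the bank and has no component across it.
Time = 393 / 1.842 = 213.367 s.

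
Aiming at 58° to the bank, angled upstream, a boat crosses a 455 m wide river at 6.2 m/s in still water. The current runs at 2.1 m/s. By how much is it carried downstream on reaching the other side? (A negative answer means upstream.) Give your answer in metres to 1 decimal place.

Perpendicular speed = 5.258 m/s; crossing time = 455 / 5.258 = 86.536 s.
Net downstream speed = -1.185 m/s.
Drift = -1.185 × 86.536 = -102.589 m (upstream).

-102.6 m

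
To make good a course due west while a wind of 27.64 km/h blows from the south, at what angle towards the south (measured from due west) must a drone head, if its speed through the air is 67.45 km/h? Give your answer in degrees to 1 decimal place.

The wind pushes perpendicular to the desired track; the heading must have a component into the wind equal to 27.64 km/h: 67.45 sin θ = 27.64.
sin θ = 0.4098, so θ = 24.191°.

24.2°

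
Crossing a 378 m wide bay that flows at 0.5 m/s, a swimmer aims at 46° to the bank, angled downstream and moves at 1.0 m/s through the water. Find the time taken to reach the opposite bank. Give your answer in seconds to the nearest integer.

525 s

The component of the swimmer's velocity perpendicular to the bank is 1.0 × sin 46° = 0.719 m/s.
The current is parallel to the bank, so it does not affect the crossing time.
Time = 378 / 0.719 = 525.482 s.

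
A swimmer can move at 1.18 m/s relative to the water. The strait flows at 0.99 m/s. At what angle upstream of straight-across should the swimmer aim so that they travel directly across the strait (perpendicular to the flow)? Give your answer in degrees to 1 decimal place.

57.0°

To cancel the current, the upstream component of the swimmer's velocity must equal the flow: 1.18 sin θ = 0.99.
sin θ = 0.99 / 1.18 = 0.8390.
θ = arcsin(0.8390) = 57.033°.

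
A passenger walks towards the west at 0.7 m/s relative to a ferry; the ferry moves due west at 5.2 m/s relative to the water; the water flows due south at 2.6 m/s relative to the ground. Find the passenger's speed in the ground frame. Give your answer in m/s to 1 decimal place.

In east/north components (m/s): passenger relative to ferry = (-0.700, 0.000); ferry relative to water = (-5.200, 0.000); water relative to ground = (0.000, -2.600).
Sum = (-5.900, -2.600) m/s.
Speed = |(-5.900, -2.600)| = 6.447 m/s.

6.4 m/s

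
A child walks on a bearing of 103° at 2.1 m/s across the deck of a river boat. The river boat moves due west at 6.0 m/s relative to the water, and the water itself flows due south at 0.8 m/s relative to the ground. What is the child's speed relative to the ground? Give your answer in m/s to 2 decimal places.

In east/north components (m/s): child relative to river boat = (2.046, -0.472); river boat relative to water = (-6.000, 0.000); water relative to ground = (0.000, -0.800).
Sum = (-3.954, -1.272) m/s.
Speed = |(-3.954, -1.272)| = 4.154 m/s.

4.15 m/s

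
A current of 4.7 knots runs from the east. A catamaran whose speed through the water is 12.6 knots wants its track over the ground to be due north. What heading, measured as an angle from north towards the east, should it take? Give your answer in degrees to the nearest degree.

The current pushes perpendicular to the desired track; the heading must have a component into the current equal to 4.7 knots: 12.6 sin θ = 4.7.
sin θ = 0.3730, so θ = 21.902°.

22°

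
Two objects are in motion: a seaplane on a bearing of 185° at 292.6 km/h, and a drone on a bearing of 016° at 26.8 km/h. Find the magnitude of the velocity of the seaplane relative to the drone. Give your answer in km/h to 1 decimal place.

318.9 km/h

Taking east as x and north as y: seaplane velocity = (-25.502, -291.487) km/h; drone velocity = (7.387, 25.762) km/h.
Velocity of seaplane relative to drone = (-25.502, -291.487) − (7.387, 25.762) = (-32.889, -317.248) km/h.
Magnitude = |(-32.889, -317.248)| = 318.949 km/h.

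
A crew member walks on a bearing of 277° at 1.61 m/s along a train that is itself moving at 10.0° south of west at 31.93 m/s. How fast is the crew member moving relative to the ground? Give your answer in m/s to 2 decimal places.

33.47 m/s

Taking east as x and north as y: train velocity = (-31.445, -5.545) m/s; crew member velocity relative to train = (-1.598, 0.196) m/s.
Velocity relative to ground = (-31.445, -5.545) + (-1.598, 0.196) = (-33.043, -5.348) m/s.
Speed = |(-33.043, -5.348)| = 33.473 m/s.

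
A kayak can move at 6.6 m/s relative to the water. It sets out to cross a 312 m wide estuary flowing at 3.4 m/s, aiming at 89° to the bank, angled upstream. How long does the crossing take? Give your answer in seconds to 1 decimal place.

47.3 s

The component of the kayak's velocity perpendicular to the bank is 6.6 × sin 89° = 6.599 m/s.
The flow acts along the bank and has no component across it.
Time = 312 / 6.599 = 47.280 s.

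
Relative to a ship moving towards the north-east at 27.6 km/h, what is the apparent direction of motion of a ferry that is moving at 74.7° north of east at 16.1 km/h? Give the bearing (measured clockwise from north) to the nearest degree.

Taking east as x and north as y: ferry velocity = (4.248, 15.529) km/h; ship velocity = (19.516, 19.516) km/h.
Velocity of ferry relative to ship = (4.248, 15.529) − (19.516, 19.516) = (-15.268, -3.987) km/h.
Bearing = atan2(-15.27, -3.99) = 255.37° clockwise from north.

255°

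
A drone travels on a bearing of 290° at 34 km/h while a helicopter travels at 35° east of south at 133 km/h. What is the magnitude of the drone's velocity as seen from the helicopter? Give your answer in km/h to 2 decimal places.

162.03 km/h

Taking east as x and north as y: drone velocity = (-31.950, 11.629) km/h; helicopter velocity = (76.286, -108.947) km/h.
Velocity of drone relative to helicopter = (-31.950, 11.629) − (76.286, -108.947) = (-108.235, 120.576) km/h.
Magnitude = |(-108.235, 120.576)| = 162.029 km/h.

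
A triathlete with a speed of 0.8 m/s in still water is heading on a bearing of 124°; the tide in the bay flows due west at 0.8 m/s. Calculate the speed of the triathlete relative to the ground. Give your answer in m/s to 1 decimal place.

Taking east as x and north as y: velocity relative to the water = (0.663, -0.447) m/s; the water relative to ground = (-0.800, 0.000) m/s.
Velocity relative to ground = (0.663, -0.447) + (-0.800, 0.000) = (-0.137, -0.447) m/s.
Speed = |(-0.137, -0.447)| = 0.468 m/s.

0.5 m/s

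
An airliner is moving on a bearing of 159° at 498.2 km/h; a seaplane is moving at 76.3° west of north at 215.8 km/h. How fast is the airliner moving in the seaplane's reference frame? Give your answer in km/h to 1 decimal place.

Taking east as x and north as y: airliner velocity = (178.539, -465.110) km/h; seaplane velocity = (-209.660, 51.110) km/h.
Velocity of airliner relative to seaplane = (178.539, -465.110) − (-209.660, 51.110) = (388.199, -516.219) km/h.
Magnitude = |(388.199, -516.219)| = 645.896 km/h.

645.9 km/h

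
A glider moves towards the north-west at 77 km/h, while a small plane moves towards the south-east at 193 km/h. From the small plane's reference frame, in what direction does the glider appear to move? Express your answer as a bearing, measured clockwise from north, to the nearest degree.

315°

Taking east as x and north as y: glider velocity = (-54.447, 54.447) km/h; small plane velocity = (136.472, -136.472) km/h.
Velocity of glider relative to small plane = (-54.447, 54.447) − (136.472, -136.472) = (-190.919, 190.919) km/h.
Bearing = atan2(-190.92, 190.92) = 315.00° clockwise from north.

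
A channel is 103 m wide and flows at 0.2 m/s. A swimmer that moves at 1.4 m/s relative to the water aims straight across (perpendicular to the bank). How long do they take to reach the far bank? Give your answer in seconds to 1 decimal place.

73.6 s

The component of the swimmer's velocity perpendicular to the bank is 1.4 m/s.
The flow acts along the bank and has no component across it.
Time = 103 / 1.400 = 73.571 s.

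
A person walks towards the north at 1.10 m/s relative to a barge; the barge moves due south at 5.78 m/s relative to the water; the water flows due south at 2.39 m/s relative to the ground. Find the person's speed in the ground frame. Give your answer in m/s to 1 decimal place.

In east/north components (m/s): person relative to barge = (0.000, 1.100); barge relative to water = (0.000, -5.780); water relative to ground = (0.000, -2.390).
Sum = (0.000, -7.070) m/s.
Speed = |(0.000, -7.070)| = 7.070 m/s.

7.1 m/s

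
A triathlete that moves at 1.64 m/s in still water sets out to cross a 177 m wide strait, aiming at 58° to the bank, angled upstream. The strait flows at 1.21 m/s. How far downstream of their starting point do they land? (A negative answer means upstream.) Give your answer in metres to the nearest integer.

Perpendicular speed = 1.391 m/s; crossing time = 177 / 1.391 = 127.265 s.
Net downstream speed = 0.341 m/s.
Drift = 0.341 × 127.265 = 43.389 m (downstream).

43 m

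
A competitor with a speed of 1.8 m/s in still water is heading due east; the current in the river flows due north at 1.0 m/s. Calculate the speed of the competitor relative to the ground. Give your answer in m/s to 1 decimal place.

2.1 m/s

Taking east as x and north as y: velocity relative to the water = (1.800, 0.000) m/s; the water relative to ground = (0.000, 1.000) m/s.
Velocity relative to ground = (1.800, 0.000) + (0.000, 1.000) = (1.800, 1.000) m/s.
Speed = |(1.800, 1.000)| = 2.059 m/s.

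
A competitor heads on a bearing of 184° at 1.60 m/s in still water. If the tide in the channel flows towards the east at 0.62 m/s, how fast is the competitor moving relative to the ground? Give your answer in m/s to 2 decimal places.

1.68 m/s

Taking east as x and north as y: velocity relative to the water = (-0.112, -1.596) m/s; the water relative to ground = (0.620, 0.000) m/s.
Velocity relative to ground = (-0.112, -1.596) + (0.620, 0.000) = (0.508, -1.596) m/s.
Speed = |(0.508, -1.596)| = 1.675 m/s.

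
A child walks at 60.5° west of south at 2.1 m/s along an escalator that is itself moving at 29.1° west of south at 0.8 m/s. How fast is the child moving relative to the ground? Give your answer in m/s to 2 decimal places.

2.81 m/s

Taking east as x and north as y: escalator velocity = (-0.389, -0.699) m/s; child velocity relative to escalator = (-1.828, -1.034) m/s.
Velocity relative to ground = (-0.389, -0.699) + (-1.828, -1.034) = (-2.217, -1.733) m/s.
Speed = |(-2.217, -1.733)| = 2.814 m/s.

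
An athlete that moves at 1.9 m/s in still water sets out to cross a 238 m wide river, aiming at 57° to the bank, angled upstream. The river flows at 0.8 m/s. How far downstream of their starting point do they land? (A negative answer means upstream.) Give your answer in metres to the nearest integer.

-35 m

Perpendicular speed = 1.593 m/s; crossing time = 238 / 1.593 = 149.359 s.
Net downstream speed = -0.235 m/s.
Drift = -0.235 × 149.359 = -35.072 m (upstream).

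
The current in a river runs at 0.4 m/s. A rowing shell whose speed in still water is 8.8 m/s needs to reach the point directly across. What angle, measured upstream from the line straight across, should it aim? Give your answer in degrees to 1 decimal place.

To cancel the current, the upstream component of the rowing shell's velocity must equal the flow: 8.8 sin θ = 0.4.
sin θ = 0.4 / 8.8 = 0.0455.
θ = arcsin(0.0455) = 2.605°.

2.6°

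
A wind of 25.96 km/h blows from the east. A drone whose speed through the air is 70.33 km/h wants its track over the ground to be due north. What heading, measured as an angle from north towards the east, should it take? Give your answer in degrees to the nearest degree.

The wind pushes perpendicular to the desired track; the heading must have a component into the wind equal to 25.96 km/h: 70.33 sin θ = 25.96.
sin θ = 0.3691, so θ = 21.661°.

22°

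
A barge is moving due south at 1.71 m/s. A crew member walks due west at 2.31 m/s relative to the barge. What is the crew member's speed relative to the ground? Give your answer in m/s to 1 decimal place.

2.9 m/s

Taking east as x and north as y: barge velocity = (0.000, -1.710) m/s; crew member velocity relative to barge = (-2.310, 0.000) m/s.
Velocity relative to ground = (0.000, -1.710) + (-2.310, 0.000) = (-2.310, -1.710) m/s.
Speed = |(-2.310, -1.710)| = 2.874 m/s.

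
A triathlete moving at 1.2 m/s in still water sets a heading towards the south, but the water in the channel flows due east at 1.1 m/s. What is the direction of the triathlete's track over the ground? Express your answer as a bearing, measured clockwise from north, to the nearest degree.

Taking east as x and north as y: velocity relative to the water = (0.000, -1.200) m/s; the water relative to ground = (1.100, 0.000) m/s.
Velocity relative to ground = (0.000, -1.200) + (1.100, 0.000) = (1.100, -1.200) m/s.
Bearing = atan2(1.10, -1.20) = 137.49° clockwise from north.

137°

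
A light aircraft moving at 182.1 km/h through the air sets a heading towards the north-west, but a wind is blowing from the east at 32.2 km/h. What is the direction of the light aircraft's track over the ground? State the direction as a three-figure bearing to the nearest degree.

309°

Taking east as x and north as y: velocity relative to the air = (-128.764, 128.764) km/h; the air relative to ground = (-32.200, 0.000) km/h.
Velocity relative to ground = (-128.764, 128.764) + (-32.200, 0.000) = (-160.964, 128.764) km/h.
Bearing = atan2(-160.96, 128.76) = 308.66° clockwise from north.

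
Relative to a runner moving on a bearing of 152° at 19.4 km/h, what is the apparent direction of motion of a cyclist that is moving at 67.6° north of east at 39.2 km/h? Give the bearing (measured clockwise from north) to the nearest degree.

006°

Taking east as x and north as y: cyclist velocity = (14.938, 36.242) km/h; runner velocity = (9.108, -17.129) km/h.
Velocity of cyclist relative to runner = (14.938, 36.242) − (9.108, -17.129) = (5.830, 53.371) km/h.
Bearing = atan2(5.83, 53.37) = 6.23° clockwise from north.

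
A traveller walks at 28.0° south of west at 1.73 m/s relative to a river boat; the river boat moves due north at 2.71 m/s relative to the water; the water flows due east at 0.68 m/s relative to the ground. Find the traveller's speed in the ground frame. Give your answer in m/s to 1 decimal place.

2.1 m/s

In east/north components (m/s): traveller relative to river boat = (-1.527, -0.812); river boat relative to water = (0.000, 2.710); water relative to ground = (0.680, 0.000).
Sum = (-0.847, 1.898) m/s.
Speed = |(-0.847, 1.898)| = 2.078 m/s.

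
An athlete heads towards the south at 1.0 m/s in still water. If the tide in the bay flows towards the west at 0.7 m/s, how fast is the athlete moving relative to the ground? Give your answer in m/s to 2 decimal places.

1.22 m/s

Taking east as x and north as y: velocity relative to the water = (0.000, -1.000) m/s; the water relative to ground = (-0.700, 0.000) m/s.
Velocity relative to ground = (0.000, -1.000) + (-0.700, 0.000) = (-0.700, -1.000) m/s.
Speed = |(-0.700, -1.000)| = 1.221 m/s.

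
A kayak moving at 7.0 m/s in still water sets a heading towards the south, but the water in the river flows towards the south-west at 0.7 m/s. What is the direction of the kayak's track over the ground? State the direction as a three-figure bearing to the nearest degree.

Taking east as x and north as y: velocity relative to the water = (0.000, -7.000) m/s; the water relative to ground = (-0.495, -0.495) m/s.
Velocity relative to ground = (0.000, -7.000) + (-0.495, -0.495) = (-0.495, -7.495) m/s.
Bearing = atan2(-0.49, -7.49) = 183.78° clockwise from north.

184°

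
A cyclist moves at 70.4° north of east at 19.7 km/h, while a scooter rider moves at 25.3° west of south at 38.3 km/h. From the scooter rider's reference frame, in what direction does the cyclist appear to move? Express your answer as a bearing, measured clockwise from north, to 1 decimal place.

023.4°

Taking east as x and north as y: cyclist velocity = (6.608, 18.559) km/h; scooter rider velocity = (-16.368, -34.626) km/h.
Velocity of cyclist relative to scooter rider = (6.608, 18.559) − (-16.368, -34.626) = (22.976, 53.185) km/h.
Bearing = atan2(22.98, 53.18) = 23.36° clockwise from north.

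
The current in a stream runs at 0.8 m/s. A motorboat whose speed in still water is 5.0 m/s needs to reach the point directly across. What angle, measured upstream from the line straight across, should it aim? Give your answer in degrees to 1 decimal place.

9.2°

To cancel the current, the upstream component of the motorboat's velocity must equal the flow: 5.0 sin θ = 0.8.
sin θ = 0.8 / 5.0 = 0.1600.
θ = arcsin(0.1600) = 9.207°.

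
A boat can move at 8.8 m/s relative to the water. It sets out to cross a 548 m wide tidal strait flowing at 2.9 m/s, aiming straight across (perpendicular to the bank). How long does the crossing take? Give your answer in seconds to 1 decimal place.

62.3 s

The component of the boat's velocity perpendicular to the bank is 8.8 m/s.
Only the cross-stream component determines the crossing time; the current contributes nothing perpendicular to the bank.
Time = 548 / 8.800 = 62.273 s.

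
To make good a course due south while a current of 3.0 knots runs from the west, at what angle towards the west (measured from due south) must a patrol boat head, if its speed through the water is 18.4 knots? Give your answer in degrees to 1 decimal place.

The current pushes perpendicular to the desired track; the heading must have a component into the current equal to 3.0 knots: 18.4 sin θ = 3.0.
sin θ = 0.1630, so θ = 9.384°.

9.4°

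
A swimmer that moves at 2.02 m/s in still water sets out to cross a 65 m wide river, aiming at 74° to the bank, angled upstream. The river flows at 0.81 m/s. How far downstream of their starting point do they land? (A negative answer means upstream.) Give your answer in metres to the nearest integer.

8 m

Perpendicular speed = 1.942 m/s; crossing time = 65 / 1.942 = 33.475 s.
Net downstream speed = 0.253 m/s.
Drift = 0.253 × 33.475 = 8.476 m (downstream).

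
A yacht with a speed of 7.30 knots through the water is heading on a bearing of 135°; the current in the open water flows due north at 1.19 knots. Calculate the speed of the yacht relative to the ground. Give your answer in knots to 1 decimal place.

Taking east as x and north as y: velocity relative to the water = (5.162, -5.162) knots; the water relative to ground = (0.000, 1.190) knots.
Velocity relative to ground = (5.162, -5.162) + (0.000, 1.190) = (5.162, -3.972) knots.
Speed = |(5.162, -3.972)| = 6.513 knots.

6.5 knots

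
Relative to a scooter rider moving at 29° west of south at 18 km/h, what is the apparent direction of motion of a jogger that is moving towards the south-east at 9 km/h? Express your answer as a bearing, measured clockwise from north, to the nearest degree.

058°

Taking east as x and north as y: jogger velocity = (6.364, -6.364) km/h; scooter rider velocity = (-8.727, -15.743) km/h.
Velocity of jogger relative to scooter rider = (6.364, -6.364) − (-8.727, -15.743) = (15.091, 9.379) km/h.
Bearing = atan2(15.09, 9.38) = 58.14° clockwise from north.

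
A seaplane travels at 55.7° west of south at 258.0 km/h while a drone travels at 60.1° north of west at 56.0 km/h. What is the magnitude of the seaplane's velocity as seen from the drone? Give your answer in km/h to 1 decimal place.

268.2 km/h

Taking east as x and north as y: seaplane velocity = (-213.133, -145.390) km/h; drone velocity = (-27.915, 48.546) km/h.
Velocity of seaplane relative to drone = (-213.133, -145.390) − (-27.915, 48.546) = (-185.218, -193.936) km/h.
Magnitude = |(-185.218, -193.936)| = 268.173 km/h.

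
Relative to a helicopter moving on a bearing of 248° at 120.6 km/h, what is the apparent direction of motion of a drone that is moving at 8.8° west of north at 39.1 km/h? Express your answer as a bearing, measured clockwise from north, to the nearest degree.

052°

Taking east as x and north as y: drone velocity = (-5.982, 38.640) km/h; helicopter velocity = (-111.818, -45.178) km/h.
Velocity of drone relative to helicopter = (-5.982, 38.640) − (-111.818, -45.178) = (105.837, 83.817) km/h.
Bearing = atan2(105.84, 83.82) = 51.62° clockwise from north.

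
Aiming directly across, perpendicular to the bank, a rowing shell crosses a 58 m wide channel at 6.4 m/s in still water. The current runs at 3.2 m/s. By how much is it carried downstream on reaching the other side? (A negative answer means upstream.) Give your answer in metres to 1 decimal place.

Perpendicular speed = 6.400 m/s; crossing time = 58 / 6.400 = 9.062 s.
Net downstream speed = 3.200 m/s.
Drift = 3.200 × 9.062 = 29.000 m (downstream).

29.0 m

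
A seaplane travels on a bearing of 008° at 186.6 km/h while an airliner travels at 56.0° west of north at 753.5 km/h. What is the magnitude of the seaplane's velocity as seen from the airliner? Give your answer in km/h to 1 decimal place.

692.3 km/h

Taking east as x and north as y: seaplane velocity = (25.970, 184.784) km/h; airliner velocity = (-624.680, 421.352) km/h.
Velocity of seaplane relative to airliner = (25.970, 184.784) − (-624.680, 421.352) = (650.650, -236.568) km/h.
Magnitude = |(650.650, -236.568)| = 692.322 km/h.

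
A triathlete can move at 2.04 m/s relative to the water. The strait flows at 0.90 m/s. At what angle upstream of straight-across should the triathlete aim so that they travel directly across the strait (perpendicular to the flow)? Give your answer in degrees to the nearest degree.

To cancel the current, the upstream component of the triathlete's velocity must equal the flow: 2.04 sin θ = 0.90.
sin θ = 0.90 / 2.04 = 0.4412.
θ = arcsin(0.4412) = 26.179°.

26°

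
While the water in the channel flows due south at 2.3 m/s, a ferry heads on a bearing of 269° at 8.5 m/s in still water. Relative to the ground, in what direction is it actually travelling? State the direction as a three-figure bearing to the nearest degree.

254°

Taking east as x and north as y: velocity relative to the water = (-8.499, -0.148) m/s; the water relative to ground = (0.000, -2.300) m/s.
Velocity relative to ground = (-8.499, -0.148) + (0.000, -2.300) = (-8.499, -2.448) m/s.
Bearing = atan2(-8.50, -2.45) = 253.93° clockwise from north.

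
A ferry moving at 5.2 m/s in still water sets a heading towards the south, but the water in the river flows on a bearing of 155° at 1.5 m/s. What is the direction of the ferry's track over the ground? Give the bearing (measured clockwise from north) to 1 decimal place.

174.5°

Taking east as x and north as y: velocity relative to the water = (0.000, -5.200) m/s; the water relative to ground = (0.634, -1.359) m/s.
Velocity relative to ground = (0.000, -5.200) + (0.634, -1.359) = (0.634, -6.559) m/s.
Bearing = atan2(0.63, -6.56) = 174.48° clockwise from north.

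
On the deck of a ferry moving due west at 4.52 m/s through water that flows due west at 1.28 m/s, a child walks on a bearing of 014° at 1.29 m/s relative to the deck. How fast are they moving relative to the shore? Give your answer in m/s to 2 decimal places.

5.63 m/s

In east/north components (m/s): child relative to ferry = (0.312, 1.252); ferry relative to water = (-4.520, 0.000); water relative to ground = (-1.280, 0.000).
Sum = (-5.488, 1.252) m/s.
Speed = |(-5.488, 1.252)| = 5.629 m/s.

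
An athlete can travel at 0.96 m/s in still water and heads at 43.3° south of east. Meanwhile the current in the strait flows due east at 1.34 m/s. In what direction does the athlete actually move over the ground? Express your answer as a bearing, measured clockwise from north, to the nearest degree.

Taking east as x and north as y: velocity relative to the water = (0.699, -0.658) m/s; the water relative to ground = (1.340, 0.000) m/s.
Velocity relative to ground = (0.699, -0.658) + (1.340, 0.000) = (2.039, -0.658) m/s.
Bearing = atan2(2.04, -0.66) = 107.90° clockwise from north.

108°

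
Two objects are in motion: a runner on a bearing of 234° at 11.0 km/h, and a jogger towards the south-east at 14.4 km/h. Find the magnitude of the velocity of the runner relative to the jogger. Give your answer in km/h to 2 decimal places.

Taking east as x and north as y: runner velocity = (-8.899, -6.466) km/h; jogger velocity = (10.182, -10.182) km/h.
Velocity of runner relative to jogger = (-8.899, -6.466) − (10.182, -10.182) = (-19.082, 3.717) km/h.
Magnitude = |(-19.082, 3.717)| = 19.440 km/h.

19.44 km/h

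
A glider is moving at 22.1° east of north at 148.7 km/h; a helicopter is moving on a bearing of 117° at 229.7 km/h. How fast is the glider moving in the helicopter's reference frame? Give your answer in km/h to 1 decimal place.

284.1 km/h

Taking east as x and north as y: glider velocity = (55.945, 137.775) km/h; helicopter velocity = (204.664, -104.282) km/h.
Velocity of glider relative to helicopter = (55.945, 137.775) − (204.664, -104.282) = (-148.720, 242.056) km/h.
Magnitude = |(-148.720, 242.056)| = 284.093 km/h.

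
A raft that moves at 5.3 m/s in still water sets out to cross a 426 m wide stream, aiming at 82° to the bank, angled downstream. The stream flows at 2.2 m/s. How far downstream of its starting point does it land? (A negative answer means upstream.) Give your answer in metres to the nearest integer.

Perpendicular speed = 5.248 m/s; crossing time = 426 / 5.248 = 81.167 s.
Net downstream speed = 2.938 m/s.
Drift = 2.938 × 81.167 = 238.438 m (downstream).

238 m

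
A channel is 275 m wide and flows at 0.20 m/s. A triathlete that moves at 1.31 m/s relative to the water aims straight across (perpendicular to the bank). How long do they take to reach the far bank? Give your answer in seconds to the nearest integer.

210 s

The component of the triathlete's velocity perpendicular to the bank is 1.31 m/s.
The flow acts along the bank and has no component across it.
Time = 275 / 1.310 = 209.924 s.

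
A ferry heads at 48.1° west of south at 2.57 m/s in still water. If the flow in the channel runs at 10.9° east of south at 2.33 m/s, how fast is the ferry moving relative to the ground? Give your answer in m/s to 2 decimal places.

Taking east as x and north as y: velocity relative to the water = (-1.913, -1.716) m/s; the water relative to ground = (0.441, -2.288) m/s.
Velocity relative to ground = (-1.913, -1.716) + (0.441, -2.288) = (-1.472, -4.004) m/s.
Speed = |(-1.472, -4.004)| = 4.266 m/s.

4.27 m/s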